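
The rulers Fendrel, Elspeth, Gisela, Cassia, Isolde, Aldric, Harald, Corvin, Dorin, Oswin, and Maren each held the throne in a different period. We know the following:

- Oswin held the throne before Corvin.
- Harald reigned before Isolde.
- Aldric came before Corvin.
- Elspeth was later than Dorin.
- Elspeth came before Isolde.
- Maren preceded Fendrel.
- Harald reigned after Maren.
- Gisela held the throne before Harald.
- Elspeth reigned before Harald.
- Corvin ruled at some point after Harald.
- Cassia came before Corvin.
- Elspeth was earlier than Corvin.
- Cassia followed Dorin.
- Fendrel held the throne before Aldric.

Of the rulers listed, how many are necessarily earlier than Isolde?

5

Directly stated before Isolde: Elspeth and Harald.
Dorin reaches Isolde via Dorin → Elspeth → Isolde.
Gisela reaches Isolde via Gisela → Harald → Isolde.
Maren reaches Isolde via Maren → Harald → Isolde.
That's Dorin, Elspeth, Gisela, Harald, and Maren — 5 in all.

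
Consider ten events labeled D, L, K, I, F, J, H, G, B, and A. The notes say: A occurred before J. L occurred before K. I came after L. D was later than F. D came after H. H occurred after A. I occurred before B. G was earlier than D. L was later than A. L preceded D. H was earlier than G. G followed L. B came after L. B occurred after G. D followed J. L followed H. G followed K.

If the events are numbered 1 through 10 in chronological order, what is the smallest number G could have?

5

A, H, K, and L must all come before G — 4 forced predecessors.
Nothing else is forced ahead of G, so its earliest slot is position 4 + 1 = 5.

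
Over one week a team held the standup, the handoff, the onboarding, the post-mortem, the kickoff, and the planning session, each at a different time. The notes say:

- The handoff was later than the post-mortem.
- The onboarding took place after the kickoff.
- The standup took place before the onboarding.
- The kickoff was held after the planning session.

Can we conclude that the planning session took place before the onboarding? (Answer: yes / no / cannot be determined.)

Chain the constraints: the planning session → the kickoff → the onboarding. Each link is directly stated, so the planning session comes before the onboarding.

yes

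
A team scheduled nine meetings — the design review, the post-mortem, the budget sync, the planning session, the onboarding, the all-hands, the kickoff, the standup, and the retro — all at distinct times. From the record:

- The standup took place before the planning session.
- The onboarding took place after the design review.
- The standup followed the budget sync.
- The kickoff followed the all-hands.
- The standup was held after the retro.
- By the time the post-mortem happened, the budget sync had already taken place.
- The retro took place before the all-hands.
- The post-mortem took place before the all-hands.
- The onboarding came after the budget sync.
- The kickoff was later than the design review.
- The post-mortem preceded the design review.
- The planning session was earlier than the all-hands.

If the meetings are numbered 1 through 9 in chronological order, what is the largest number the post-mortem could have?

The post-mortem must come before the all-hands, the design review, the kickoff, and the onboarding — 4 meetings forced after it.
Everything else can be placed before the post-mortem in some valid order, so the post-mortem can sit as late as position 9 − 4 = 5.

5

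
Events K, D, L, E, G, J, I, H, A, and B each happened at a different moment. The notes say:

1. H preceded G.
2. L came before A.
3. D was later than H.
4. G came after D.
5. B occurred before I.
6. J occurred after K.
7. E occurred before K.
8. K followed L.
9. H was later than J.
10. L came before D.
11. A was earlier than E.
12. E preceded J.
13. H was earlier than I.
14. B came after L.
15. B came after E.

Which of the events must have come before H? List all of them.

A, E, J, K, L

Directly stated before H: J.
A reaches H via A → E → J → H.
E reaches H via E → J → H.
K reaches H via K → J → H.
Likewise L reaches H by chaining the stated constraints.
No chain forces G (or any of the others) ahead of H.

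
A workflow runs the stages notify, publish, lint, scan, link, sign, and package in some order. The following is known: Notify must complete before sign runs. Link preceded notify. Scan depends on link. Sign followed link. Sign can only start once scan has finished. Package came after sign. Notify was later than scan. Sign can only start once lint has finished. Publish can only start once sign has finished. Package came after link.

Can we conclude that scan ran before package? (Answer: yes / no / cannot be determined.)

Chain the constraints: scan → sign → package. Each link is directly stated, so scan comes before package.

yes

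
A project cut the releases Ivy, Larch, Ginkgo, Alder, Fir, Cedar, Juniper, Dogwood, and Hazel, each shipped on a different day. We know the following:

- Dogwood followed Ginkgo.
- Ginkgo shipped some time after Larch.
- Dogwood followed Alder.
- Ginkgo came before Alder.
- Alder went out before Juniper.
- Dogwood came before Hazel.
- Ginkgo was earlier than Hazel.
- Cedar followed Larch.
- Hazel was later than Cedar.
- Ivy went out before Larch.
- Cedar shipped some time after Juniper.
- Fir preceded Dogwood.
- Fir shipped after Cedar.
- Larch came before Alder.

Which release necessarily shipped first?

Ivy

Ivy has a chain of constraints placing it before every other release, so Ivy must be first.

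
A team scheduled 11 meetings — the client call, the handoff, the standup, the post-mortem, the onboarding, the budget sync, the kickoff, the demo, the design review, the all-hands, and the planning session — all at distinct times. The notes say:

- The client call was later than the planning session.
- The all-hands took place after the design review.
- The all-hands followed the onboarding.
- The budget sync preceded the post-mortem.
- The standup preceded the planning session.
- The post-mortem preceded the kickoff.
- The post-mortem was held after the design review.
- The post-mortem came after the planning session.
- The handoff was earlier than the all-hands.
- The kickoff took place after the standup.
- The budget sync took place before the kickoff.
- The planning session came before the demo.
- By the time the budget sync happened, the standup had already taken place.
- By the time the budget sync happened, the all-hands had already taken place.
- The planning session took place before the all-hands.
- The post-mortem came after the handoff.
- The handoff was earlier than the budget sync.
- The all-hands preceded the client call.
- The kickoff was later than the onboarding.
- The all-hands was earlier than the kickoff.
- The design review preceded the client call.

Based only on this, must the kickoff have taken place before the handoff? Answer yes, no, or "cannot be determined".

no

Tracing the constraints gives the handoff → the all-hands → the kickoff, so the handoff must come before the kickoff.
That means the kickoff cannot be before the handoff.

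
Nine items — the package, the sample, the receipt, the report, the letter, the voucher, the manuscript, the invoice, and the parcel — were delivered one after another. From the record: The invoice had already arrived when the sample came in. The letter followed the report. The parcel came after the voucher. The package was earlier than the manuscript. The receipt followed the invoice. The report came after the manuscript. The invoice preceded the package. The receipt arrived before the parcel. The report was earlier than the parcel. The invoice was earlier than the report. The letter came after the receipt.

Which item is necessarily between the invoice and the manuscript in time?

the package

Tracing the constraints gives the invoice → the package → the manuscript, so the package sits after the invoice and before the manuscript.
No other item is forced both after the invoice and before the manuscript.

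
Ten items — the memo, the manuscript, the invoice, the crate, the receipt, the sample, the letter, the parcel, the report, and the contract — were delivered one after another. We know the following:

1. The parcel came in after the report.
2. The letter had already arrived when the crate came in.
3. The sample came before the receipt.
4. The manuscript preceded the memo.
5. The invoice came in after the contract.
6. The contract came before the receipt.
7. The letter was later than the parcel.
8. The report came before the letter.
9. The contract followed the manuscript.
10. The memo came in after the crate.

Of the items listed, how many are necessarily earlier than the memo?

5

Directly stated before the memo: the crate and the manuscript.
The letter reaches the memo via the letter → the crate → the memo.
The parcel reaches the memo via the parcel → the letter → the crate → the memo.
The report reaches the memo via the report → the letter → the crate → the memo.
No chain forces the receipt (or any of the others) ahead of the memo.
That's the crate, the letter, the manuscript, the parcel, and the report — 5 in all.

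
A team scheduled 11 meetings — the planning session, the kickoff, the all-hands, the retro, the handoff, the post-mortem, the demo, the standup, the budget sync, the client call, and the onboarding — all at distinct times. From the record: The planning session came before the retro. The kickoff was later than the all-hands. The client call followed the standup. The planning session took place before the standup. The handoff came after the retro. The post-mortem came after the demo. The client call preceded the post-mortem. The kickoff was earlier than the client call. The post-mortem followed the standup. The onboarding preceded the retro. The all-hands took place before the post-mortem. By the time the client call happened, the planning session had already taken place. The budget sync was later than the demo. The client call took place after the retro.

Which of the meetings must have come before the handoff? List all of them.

Directly stated before the handoff: the retro.
The onboarding reaches the handoff via the onboarding → the retro → the handoff.
The planning session reaches the handoff via the planning session → the retro → the handoff.
No chain forces the all-hands (or any of the others) ahead of the handoff.

the onboarding, the planning session, the retro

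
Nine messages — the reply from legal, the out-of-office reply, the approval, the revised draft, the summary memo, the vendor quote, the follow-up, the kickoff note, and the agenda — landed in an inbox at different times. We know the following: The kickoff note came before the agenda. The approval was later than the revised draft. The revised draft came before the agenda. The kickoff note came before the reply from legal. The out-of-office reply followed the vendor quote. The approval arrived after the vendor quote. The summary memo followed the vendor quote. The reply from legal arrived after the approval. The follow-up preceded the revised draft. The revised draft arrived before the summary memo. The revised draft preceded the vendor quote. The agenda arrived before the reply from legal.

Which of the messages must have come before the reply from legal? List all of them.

Directly stated before the reply from legal: the agenda, the approval, and the kickoff note.
The follow-up reaches the reply from legal via the follow-up → the revised draft → the approval → the reply from legal.
The revised draft reaches the reply from legal via the revised draft → the approval → the reply from legal.
The vendor quote reaches the reply from legal via the vendor quote → the approval → the reply from legal.

the agenda, the approval, the follow-up, the kickoff note, the revised draft, the vendor quote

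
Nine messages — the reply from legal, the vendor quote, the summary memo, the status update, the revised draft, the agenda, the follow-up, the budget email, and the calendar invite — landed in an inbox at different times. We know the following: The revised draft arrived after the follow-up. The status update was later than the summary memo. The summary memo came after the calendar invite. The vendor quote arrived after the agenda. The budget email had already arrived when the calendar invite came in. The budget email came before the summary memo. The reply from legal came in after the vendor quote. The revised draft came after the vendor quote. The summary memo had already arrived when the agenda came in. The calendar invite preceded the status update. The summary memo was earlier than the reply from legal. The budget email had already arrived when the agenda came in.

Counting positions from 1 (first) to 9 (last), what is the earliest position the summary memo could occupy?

3

The budget email and the calendar invite must both come before the summary memo — 2 forced predecessors.
Nothing else is forced ahead of the summary memo, so its earliest slot is position 2 + 1 = 3.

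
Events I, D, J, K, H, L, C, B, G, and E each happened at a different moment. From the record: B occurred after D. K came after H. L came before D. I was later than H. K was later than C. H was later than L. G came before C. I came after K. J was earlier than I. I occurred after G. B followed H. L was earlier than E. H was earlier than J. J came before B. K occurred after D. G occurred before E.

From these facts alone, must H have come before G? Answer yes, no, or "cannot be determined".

cannot be determined

No chain of stated constraints runs from H to G, and none runs from G to H either.
So the relative order of H and G is not fixed by the given facts.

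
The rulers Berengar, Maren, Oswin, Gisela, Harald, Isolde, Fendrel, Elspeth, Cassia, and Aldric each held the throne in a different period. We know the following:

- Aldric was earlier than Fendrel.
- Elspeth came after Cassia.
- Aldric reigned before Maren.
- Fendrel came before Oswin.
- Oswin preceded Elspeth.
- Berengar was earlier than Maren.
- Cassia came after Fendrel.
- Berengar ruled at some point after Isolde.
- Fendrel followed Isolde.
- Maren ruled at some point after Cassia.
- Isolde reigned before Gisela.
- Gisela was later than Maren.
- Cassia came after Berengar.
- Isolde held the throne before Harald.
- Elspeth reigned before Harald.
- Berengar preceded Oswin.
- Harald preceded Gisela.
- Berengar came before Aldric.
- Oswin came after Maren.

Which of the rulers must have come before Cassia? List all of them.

Directly stated before Cassia: Berengar and Fendrel.
Aldric reaches Cassia via Aldric → Fendrel → Cassia.
Isolde reaches Cassia via Isolde → Berengar → Cassia.
No chain forces Gisela (or any of the others) ahead of Cassia.

Aldric, Berengar, Fendrel, Isolde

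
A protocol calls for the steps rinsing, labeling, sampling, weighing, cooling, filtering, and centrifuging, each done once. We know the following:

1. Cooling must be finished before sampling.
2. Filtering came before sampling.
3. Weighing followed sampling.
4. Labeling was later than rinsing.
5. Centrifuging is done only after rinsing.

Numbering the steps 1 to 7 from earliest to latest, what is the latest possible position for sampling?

6

Sampling must come before weighing — 1 step forced after it.
Everything else can be placed before sampling in some valid order, so sampling can sit as late as position 7 − 1 = 6.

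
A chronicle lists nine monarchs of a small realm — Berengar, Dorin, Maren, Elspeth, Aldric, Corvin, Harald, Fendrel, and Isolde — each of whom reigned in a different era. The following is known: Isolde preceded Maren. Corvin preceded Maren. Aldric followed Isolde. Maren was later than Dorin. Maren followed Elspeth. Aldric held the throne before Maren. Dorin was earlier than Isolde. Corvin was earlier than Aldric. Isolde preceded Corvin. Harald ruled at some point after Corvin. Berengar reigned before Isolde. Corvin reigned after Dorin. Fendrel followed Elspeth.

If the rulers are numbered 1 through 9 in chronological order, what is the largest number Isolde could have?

Isolde must come before Aldric, Corvin, Harald, and Maren — 4 rulers forced after them.
Everything else can be placed before Isolde in some valid order, so Isolde can sit as late as position 9 − 4 = 5.

5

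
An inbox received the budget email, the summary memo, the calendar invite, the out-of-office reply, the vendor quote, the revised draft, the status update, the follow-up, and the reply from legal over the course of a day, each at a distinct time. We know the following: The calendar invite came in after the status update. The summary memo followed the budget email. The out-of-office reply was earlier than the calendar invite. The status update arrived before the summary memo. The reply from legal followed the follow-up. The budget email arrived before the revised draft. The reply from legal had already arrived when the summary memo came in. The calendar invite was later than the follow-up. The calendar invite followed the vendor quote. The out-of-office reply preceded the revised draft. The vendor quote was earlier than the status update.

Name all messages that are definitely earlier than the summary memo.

the budget email, the follow-up, the reply from legal, the status update, the vendor quote

Directly stated before the summary memo: the budget email, the reply from legal, and the status update.
The follow-up reaches the summary memo via the follow-up → the reply from legal → the summary memo.
The vendor quote reaches the summary memo via the vendor quote → the status update → the summary memo.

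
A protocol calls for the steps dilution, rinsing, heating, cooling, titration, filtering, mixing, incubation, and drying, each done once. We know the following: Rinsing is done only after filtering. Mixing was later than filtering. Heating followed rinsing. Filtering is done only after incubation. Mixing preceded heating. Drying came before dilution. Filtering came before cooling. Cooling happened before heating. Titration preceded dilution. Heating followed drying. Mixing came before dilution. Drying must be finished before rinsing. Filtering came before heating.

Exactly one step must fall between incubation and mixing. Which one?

filtering

Tracing the constraints gives incubation → filtering → mixing, so filtering sits after incubation and before mixing.
No other step is forced both after incubation and before mixing.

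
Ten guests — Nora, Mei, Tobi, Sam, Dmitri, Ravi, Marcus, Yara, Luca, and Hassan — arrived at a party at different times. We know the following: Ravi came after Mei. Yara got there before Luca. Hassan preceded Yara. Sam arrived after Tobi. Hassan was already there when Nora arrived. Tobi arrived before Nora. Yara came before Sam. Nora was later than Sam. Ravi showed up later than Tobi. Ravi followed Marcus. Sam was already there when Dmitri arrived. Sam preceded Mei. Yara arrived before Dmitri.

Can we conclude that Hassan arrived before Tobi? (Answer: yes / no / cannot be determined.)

No chain of stated constraints runs from Hassan to Tobi, and none runs from Tobi to Hassan either.
So the relative order of Hassan and Tobi is not fixed by the given facts.

cannot be determined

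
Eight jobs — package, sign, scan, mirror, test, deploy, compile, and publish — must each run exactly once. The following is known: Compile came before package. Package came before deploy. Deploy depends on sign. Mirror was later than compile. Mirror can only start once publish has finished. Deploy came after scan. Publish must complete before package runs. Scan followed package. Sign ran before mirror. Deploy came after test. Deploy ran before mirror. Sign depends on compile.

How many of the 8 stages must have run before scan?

3

Directly stated before scan: package.
Compile reaches scan via compile → package → scan.
Publish reaches scan via publish → package → scan.
No chain forces mirror (or any of the others) ahead of scan.
That's compile, package, and publish — 3 in all.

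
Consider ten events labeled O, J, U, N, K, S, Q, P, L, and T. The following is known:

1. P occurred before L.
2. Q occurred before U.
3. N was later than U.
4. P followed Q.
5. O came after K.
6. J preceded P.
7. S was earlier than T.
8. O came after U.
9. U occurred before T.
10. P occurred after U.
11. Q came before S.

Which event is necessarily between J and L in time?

P

Tracing the constraints gives J → P → L, so P sits after J and before L.
No other event is forced both after J and before L.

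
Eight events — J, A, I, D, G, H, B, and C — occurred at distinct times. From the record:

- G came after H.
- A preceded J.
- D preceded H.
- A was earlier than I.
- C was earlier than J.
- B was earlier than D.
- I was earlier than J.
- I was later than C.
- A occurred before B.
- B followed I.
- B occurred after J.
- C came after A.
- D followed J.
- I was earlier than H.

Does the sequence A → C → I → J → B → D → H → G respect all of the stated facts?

Check each stated constraint against the proposed order — e.g. I is ahead of H; A is ahead of B. Every pair is in the required order; nothing is violated.

yes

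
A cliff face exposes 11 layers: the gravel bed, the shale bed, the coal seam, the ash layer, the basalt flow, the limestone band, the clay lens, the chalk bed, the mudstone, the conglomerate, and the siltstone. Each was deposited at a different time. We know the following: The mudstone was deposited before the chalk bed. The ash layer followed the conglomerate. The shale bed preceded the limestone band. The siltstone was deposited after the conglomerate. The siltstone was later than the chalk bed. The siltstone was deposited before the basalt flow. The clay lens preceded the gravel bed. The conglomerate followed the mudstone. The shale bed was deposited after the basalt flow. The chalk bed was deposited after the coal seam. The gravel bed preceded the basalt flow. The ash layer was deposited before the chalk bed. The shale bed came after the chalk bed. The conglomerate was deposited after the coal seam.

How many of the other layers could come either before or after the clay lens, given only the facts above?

6

Forced after the clay lens: the basalt flow, the gravel bed, the limestone band, and the shale bed.
That leaves the ash layer, the chalk bed, the coal seam, the conglomerate, the mudstone, and the siltstone with no forced order relative to the clay lens — 6.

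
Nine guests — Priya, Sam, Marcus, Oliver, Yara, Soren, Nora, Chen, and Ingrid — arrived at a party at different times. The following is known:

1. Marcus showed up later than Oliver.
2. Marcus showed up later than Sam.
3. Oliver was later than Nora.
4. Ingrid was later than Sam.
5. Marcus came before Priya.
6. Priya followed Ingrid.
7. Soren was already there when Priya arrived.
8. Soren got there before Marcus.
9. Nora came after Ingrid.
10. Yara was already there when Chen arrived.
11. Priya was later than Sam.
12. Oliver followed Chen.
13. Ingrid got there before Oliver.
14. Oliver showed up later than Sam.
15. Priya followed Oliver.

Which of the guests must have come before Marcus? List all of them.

Chen, Ingrid, Nora, Oliver, Sam, Soren, Yara

Directly stated before Marcus: Oliver, Sam, and Soren.
Chen reaches Marcus via Chen → Oliver → Marcus.
Ingrid reaches Marcus via Ingrid → Oliver → Marcus.
Nora reaches Marcus via Nora → Oliver → Marcus.
Likewise Yara reaches Marcus by chaining the stated constraints.
No chain forces Priya ahead of Marcus.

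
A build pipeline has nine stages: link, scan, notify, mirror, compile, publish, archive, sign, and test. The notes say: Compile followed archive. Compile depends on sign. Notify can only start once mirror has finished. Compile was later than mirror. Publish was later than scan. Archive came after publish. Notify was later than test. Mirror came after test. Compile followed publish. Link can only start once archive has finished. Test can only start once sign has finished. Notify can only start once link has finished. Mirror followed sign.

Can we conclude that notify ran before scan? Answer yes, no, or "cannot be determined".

no

Tracing the constraints gives scan → publish → archive → link → notify, so scan must come before notify.
That means notify cannot be before scan.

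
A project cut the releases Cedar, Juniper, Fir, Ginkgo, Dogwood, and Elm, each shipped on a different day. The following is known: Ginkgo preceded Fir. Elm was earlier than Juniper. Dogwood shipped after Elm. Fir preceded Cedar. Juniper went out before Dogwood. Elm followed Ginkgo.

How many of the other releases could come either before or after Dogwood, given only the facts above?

Forced before Dogwood: Elm, Ginkgo, and Juniper.
That leaves Cedar and Fir with no forced order relative to Dogwood — 2.

2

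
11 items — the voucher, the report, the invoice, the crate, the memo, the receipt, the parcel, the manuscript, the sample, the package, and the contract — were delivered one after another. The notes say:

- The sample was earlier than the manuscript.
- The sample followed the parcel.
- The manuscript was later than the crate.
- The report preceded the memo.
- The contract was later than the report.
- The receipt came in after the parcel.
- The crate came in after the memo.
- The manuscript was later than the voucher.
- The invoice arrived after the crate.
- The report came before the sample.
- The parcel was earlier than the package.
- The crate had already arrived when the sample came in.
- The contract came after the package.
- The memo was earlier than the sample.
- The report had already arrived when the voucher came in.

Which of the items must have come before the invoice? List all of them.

Directly stated before the invoice: the crate.
The memo reaches the invoice via the memo → the crate → the invoice.
The report reaches the invoice via the report → the memo → the crate → the invoice.
No chain forces the contract (or any of the others) ahead of the invoice.

the crate, the memo, the report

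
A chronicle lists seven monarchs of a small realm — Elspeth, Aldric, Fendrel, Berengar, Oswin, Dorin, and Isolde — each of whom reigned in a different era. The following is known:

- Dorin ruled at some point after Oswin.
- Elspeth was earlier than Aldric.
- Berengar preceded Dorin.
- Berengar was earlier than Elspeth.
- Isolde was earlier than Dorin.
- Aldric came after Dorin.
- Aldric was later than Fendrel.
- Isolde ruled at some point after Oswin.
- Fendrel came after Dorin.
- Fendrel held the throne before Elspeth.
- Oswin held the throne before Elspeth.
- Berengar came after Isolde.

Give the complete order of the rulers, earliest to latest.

Oswin, Isolde, Berengar, Dorin, Fendrel, Elspeth, Aldric

The constraints fix every adjacent pair, so only one ordering works:
Oswin → Isolde → Berengar → Dorin → Fendrel → Elspeth → Aldric.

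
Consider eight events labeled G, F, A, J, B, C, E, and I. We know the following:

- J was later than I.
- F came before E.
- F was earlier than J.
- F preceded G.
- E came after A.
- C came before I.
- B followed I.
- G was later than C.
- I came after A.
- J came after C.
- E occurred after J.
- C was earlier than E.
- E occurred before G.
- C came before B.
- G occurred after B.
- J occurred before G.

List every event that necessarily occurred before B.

A, C, I

Directly stated before B: C and I.
A reaches B via A → I → B.
No chain forces E (or any of the others) ahead of B.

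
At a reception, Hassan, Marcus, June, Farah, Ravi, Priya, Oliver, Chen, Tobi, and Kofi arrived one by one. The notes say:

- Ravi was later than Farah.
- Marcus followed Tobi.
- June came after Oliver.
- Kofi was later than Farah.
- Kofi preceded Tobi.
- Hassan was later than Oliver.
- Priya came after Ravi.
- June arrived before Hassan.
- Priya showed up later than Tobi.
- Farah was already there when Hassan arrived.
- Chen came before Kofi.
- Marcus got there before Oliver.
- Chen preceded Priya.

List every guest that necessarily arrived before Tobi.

Chen, Farah, Kofi

Directly stated before Tobi: Kofi.
Chen reaches Tobi via Chen → Kofi → Tobi.
Farah reaches Tobi via Farah → Kofi → Tobi.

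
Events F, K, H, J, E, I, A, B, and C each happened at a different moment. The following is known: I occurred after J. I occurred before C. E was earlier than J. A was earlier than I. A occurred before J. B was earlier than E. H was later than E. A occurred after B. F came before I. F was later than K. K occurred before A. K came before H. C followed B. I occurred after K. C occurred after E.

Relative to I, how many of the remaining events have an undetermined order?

Forced before I: A, B, E, F, J, and K; forced after I: C.
That leaves H with no forced order relative to I — 1.

1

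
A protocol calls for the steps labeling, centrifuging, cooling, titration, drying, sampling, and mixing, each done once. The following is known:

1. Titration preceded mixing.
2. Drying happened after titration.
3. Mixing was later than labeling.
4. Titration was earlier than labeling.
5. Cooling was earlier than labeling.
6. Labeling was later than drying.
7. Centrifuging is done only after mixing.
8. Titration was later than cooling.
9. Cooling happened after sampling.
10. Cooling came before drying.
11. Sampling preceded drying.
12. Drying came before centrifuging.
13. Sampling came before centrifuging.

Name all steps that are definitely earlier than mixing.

Directly stated before mixing: labeling and titration.
Cooling reaches mixing via cooling → titration → mixing.
Drying reaches mixing via drying → labeling → mixing.
Sampling reaches mixing via sampling → cooling → titration → mixing.

cooling, drying, labeling, sampling, titration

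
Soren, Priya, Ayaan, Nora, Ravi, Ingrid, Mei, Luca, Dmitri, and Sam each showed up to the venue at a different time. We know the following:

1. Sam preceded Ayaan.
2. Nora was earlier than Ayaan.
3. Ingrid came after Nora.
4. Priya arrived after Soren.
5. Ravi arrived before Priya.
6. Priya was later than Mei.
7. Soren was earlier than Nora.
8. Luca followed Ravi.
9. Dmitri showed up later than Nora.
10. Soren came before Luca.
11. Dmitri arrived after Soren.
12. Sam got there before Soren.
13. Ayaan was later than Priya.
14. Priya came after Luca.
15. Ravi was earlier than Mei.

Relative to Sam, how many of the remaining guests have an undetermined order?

2

Forced after Sam: Ayaan, Dmitri, Ingrid, Luca, Nora, Priya, and Soren.
That leaves Mei and Ravi with no forced order relative to Sam — 2.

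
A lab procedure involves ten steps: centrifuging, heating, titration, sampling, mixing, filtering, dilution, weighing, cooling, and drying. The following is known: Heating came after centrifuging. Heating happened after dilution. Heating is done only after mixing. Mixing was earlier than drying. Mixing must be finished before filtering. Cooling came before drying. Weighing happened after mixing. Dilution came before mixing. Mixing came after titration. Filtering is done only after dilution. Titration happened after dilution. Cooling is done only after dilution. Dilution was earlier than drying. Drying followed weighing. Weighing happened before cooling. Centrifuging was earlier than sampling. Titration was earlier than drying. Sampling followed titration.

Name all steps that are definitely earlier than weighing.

Directly stated before weighing: mixing.
Dilution reaches weighing via dilution → mixing → weighing.
Titration reaches weighing via titration → mixing → weighing.
No chain forces filtering (or any of the others) ahead of weighing.

dilution, mixing, titration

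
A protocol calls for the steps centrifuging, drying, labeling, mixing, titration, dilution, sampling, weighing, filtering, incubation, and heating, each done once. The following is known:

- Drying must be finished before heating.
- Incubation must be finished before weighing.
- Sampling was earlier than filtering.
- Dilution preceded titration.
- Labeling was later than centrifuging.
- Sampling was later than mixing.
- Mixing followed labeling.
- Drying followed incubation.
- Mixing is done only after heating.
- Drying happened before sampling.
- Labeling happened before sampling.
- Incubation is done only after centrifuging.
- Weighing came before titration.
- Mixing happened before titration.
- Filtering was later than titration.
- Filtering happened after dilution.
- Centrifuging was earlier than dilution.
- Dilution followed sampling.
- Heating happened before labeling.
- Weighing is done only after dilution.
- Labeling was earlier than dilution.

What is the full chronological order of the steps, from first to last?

The constraints fix every adjacent pair, so only one ordering works:
centrifuging → incubation → drying → heating → labeling → mixing → sampling → dilution → weighing → titration → filtering.

centrifuging, incubation, drying, heating, labeling, mixing, sampling, dilution, weighing, titration, filtering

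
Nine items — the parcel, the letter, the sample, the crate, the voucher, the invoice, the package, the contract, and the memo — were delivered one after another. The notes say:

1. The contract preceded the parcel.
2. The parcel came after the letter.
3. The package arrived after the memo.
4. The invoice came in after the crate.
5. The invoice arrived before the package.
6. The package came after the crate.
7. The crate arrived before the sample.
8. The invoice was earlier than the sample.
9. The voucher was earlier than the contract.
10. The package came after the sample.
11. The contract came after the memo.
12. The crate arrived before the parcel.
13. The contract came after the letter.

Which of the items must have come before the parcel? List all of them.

Directly stated before the parcel: the contract, the crate, and the letter.
The memo reaches the parcel via the memo → the contract → the parcel.
The voucher reaches the parcel via the voucher → the contract → the parcel.
No chain forces the sample (or any of the others) ahead of the parcel.

the contract, the crate, the letter, the memo, the voucher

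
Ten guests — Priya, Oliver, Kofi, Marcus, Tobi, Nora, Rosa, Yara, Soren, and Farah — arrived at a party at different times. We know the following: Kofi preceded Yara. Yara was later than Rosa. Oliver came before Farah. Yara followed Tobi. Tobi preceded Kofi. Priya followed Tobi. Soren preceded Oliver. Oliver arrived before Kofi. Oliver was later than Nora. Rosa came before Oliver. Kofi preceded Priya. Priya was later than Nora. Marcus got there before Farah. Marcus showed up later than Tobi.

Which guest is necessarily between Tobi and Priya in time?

Kofi

Tracing the constraints gives Tobi → Kofi → Priya, so Kofi sits after Tobi and before Priya.
No other guest is forced both after Tobi and before Priya.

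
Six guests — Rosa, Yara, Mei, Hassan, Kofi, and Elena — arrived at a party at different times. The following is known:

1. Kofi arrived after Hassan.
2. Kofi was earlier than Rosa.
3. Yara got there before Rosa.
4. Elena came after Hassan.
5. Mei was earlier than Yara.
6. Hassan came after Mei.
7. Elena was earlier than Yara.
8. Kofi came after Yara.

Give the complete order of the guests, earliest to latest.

The constraints fix every adjacent pair, so only one ordering works:
Mei → Hassan → Elena → Yara → Kofi → Rosa.

Mei, Hassan, Elena, Yara, Kofi, Rosa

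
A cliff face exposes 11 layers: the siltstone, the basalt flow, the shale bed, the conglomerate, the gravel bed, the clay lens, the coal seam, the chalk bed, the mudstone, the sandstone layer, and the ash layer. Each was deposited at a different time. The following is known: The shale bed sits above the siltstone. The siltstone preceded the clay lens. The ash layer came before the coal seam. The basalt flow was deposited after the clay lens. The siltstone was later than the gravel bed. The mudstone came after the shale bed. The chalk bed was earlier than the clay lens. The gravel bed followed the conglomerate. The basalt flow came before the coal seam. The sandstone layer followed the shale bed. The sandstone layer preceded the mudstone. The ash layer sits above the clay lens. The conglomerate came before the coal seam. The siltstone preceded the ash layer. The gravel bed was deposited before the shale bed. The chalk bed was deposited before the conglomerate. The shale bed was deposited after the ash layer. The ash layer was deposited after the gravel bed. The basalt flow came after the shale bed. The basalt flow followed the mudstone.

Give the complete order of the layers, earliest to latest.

the chalk bed, the conglomerate, the gravel bed, the siltstone, the clay lens, the ash layer, the shale bed, the sandstone layer, the mudstone, the basalt flow, the coal seam

The constraints fix every adjacent pair, so only one ordering works:
the chalk bed → the conglomerate → the gravel bed → the siltstone → the clay lens → the ash layer → the shale bed → the sandstone layer → the mudstone → the basalt flow → the coal seam.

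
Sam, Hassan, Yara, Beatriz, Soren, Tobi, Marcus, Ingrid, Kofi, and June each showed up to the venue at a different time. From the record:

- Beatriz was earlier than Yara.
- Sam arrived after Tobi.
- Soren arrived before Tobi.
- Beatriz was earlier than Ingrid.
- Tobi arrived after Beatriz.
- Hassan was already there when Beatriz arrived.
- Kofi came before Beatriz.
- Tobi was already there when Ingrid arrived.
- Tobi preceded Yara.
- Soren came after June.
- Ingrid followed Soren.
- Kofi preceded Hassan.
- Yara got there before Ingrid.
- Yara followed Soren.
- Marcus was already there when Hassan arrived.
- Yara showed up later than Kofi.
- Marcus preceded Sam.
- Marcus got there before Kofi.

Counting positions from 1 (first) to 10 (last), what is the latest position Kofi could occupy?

Kofi must come before Beatriz, Hassan, Ingrid, Sam, Tobi, and Yara — 6 guests forced after them.
Everything else can be placed before Kofi in some valid order, so Kofi can sit as late as position 10 − 6 = 4.

4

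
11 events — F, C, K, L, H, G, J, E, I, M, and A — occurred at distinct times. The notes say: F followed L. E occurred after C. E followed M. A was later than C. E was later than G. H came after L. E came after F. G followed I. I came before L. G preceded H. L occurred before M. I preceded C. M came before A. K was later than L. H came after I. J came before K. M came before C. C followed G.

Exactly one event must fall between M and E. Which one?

Tracing the constraints gives M → C → E, so C sits after M and before E.
No other event is forced both after M and before E.

C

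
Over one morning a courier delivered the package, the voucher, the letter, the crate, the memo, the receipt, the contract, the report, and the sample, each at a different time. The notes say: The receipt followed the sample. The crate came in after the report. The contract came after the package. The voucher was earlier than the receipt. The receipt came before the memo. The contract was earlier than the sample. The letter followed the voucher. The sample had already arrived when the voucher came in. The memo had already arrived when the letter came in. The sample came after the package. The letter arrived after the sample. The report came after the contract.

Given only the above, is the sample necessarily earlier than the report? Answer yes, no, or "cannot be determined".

No chain of stated constraints runs from the sample to the report, and none runs from the report to the sample either.
So the relative order of the sample and the report is not fixed by the given facts.

cannot be determined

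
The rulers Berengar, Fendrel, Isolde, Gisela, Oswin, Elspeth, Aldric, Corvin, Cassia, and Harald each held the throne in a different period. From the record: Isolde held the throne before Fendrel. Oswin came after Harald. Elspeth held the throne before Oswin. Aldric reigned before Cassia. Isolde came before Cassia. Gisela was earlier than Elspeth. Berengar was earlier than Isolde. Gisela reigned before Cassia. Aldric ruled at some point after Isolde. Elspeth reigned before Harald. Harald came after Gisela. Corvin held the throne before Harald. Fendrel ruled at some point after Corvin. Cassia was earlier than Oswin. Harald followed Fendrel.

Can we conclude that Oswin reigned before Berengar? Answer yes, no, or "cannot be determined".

Tracing the constraints gives Berengar → Isolde → Cassia → Oswin, so Berengar must come before Oswin.
That means Oswin cannot be before Berengar.

no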